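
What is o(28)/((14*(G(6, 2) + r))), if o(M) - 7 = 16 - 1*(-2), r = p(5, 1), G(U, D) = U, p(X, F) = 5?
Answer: 25/154 ≈ 0.16234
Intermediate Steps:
r = 5
o(M) = 25 (o(M) = 7 + (16 - 1*(-2)) = 7 + (16 + 2) = 7 + 18 = 25)
o(28)/((14*(G(6, 2) + r))) = 25/((14*(6 + 5))) = 25/((14*11)) = 25/154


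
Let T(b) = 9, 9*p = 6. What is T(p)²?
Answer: 81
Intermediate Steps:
p = ⅔ (p = (⅑)*6 = ⅔ ≈ 0.66667)
T(p)² = 9² = 81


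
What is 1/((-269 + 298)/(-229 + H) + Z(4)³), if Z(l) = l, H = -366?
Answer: 595/38051 ≈ 0.015637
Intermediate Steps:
1/((-269 + 298)/(-229 + H) + Z(4)³) = 1/((-269 + 298)/(-229 - 366) + 4³) = 1/(29/(-595) + 64) = 1/(29*(-1/595) + 64) = 1/(-29/595 + 64) = 1/(38051/595) = 595/38051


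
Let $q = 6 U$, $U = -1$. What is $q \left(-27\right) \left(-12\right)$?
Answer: $-1944$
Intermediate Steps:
$q = -6$ ($q = 6 \left(-1\right) = -6$)
$q \left(-27\right) \left(-12\right) = \left(-6\right) \left(-27\right) \left(-12\right) = 162 \left(-12\right) = -1944$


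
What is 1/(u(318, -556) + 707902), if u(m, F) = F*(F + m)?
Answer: 1/840230 ≈ 1.1902e-6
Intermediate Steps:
1/(u(318, -556) + 707902) = 1/(-556*(-556 + 318) + 707902) = 1/(-556*(-238) + 707902) = 1/(132328 + 707902) = 1/840230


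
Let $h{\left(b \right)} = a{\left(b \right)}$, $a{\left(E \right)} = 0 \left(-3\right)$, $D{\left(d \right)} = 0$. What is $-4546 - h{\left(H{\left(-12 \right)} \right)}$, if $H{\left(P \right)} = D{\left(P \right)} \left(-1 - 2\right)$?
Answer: $-4546$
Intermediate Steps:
$a{\left(E \right)} = 0$
$H{\left(P \right)} = 0$ ($H{\left(P \right)} = 0 \left(-1 - 2\right) = 0 \left(-3\right) = 0$)
$h{\left(b \right)} = 0$
$-4546 - h{\left(H{\left(-12 \right)} \right)} = -4546 - 0 = -4546 + 0 = -4546$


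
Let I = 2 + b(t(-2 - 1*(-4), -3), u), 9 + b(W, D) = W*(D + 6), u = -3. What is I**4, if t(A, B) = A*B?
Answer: 390625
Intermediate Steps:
b(W, D) = -9 + W*(6 + D) (b(W, D) = -9 + W*(D + 6) = -9 + W*(6 + D))
I = -25 (I = 2 + (-9 + 6*((-2 - 1*(-4))*(-3)) - 3*(-2 - 1*(-4))*(-3)) = 2 + (-9 + 6*((-2 + 4)*(-3)) - 3*(-2 + 4)*(-3)) = 2 + (-9 + 6*(2*(-3)) - 6*(-3)) = 2 + (-9 + 6*(-6) - 3*(-6)) = 2 + (-9 - 36 + 18) = 2 - 27 = -25)
I**4 = (-25)**4 = 390625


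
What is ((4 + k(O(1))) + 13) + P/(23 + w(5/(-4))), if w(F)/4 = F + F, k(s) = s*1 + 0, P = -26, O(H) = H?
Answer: 16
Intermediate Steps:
k(s) = s (k(s) = s + 0 = s)
w(F) = 8*F (w(F) = 4*(F + F) = 4*(2*F) = 8*F)
((4 + k(O(1))) + 13) + P/(23 + w(5/(-4))) = ((4 + 1) + 13) - 26/(23 + 8*(5/(-4))) = (5 + 13) - 26/(23 + 8*(5*(-¼))) = 18 - 26/(23 + 8*(-5/4)) = 18 - 26/(23 - 10) = 18 - 26/13 = 18 - 26*1/13 = 18 - 2 = 16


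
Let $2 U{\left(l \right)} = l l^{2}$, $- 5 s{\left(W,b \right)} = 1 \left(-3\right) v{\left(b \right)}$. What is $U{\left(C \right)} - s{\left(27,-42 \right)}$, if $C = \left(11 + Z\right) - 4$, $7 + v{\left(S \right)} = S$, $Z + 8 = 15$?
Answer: $\frac{7007}{5} \approx 1401.4$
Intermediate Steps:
$Z = 7$ ($Z = -8 + 15 = 7$)
$v{\left(S \right)} = -7 + S$
$s{\left(W,b \right)} = - \frac{21}{5} + \frac{3 b}{5}$ ($s{\left(W,b \right)} = - \frac{1 \left(-3\right) \left(-7 + b\right)}{5} = - \frac{\left(-3\right) \left(-7 + b\right)}{5} = - \frac{21 - 3 b}{5} = - \frac{21}{5} + \frac{3 b}{5}$)
$C = 14$ ($C = \left(11 + 7\right) - 4 = 18 - 4 = 14$)
$U{\left(l \right)} = \frac{l^{3}}{2}$ ($U{\left(l \right)} = \frac{l l^{2}}{2} = \frac{l^{3}}{2}$)
$U{\left(C \right)} - s{\left(27,-42 \right)} = \frac{14^{3}}{2} - \left(- \frac{21}{5} + \frac{3}{5} \left(-42\right)\right) = \frac{1}{2} \cdot 2744 - \left(- \frac{21}{5} - \frac{126}{5}\right) = 1372 - - \frac{147}{5} = 1372 + \frac{147}{5} = \frac{7007}{5}$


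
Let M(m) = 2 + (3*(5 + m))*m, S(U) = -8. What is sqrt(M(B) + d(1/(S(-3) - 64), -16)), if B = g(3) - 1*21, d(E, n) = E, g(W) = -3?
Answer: sqrt(197278)/12 ≈ 37.013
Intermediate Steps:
B = -24 (B = -3 - 1*21 = -3 - 21 = -24)
M(m) = 2 + m*(15 + 3*m) (M(m) = 2 + (15 + 3*m)*m = 2 + m*(15 + 3*m))
sqrt(M(B) + d(1/(S(-3) - 64), -16)) = sqrt((2 + 3*(-24)**2 + 15*(-24)) + 1/(-8 - 64)) = sqrt((2 + 3*576 - 360) + 1/(-72)) = sqrt((2 + 1728 - 360) - 1/72) = sqrt(1370 - 1/72) = sqrt(98639/72) = sqrt(197278)/12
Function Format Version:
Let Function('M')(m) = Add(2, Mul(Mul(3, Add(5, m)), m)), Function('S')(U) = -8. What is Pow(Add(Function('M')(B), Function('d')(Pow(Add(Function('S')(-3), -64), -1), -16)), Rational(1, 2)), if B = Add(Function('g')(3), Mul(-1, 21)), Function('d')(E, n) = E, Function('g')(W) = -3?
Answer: Mul(Rational(1, 12), Pow(197278, Rational(1, 2))) ≈ 37.013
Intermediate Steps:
B = -24 (B = Add(-3, Mul(-1, 21)) = Add(-3, -21) = -24)
Function('M')(m) = Add(2, Mul(m, Add(15, Mul(3, m)))) (Function('M')(m) = Add(2, Mul(Add(15, Mul(3, m)), m)) = Add(2, Mul(m, Add(15, Mul(3, m)))))
Pow(Add(Function('M')(B), Function('d')(Pow(Add(Function('S')(-3), -64), -1), -16)), Rational(1, 2)) = Pow(Add(Add(2, Mul(3, Pow(-24, 2)), Mul(15, -24)), Pow(Add(-8, -64), -1)), Rational(1, 2)) = Pow(Add(Add(2, Mul(3, 576), -360), Pow(-72, -1)), Rational(1, 2)) = Pow(Add(Add(2, 1728, -360), Rational(-1, 72)), Rational(1, 2)) = Pow(Add(1370, Rational(-1, 72)), Rational(1, 2)) = Pow(Rational(98639, 72), Rational(1, 2)) = Mul(Rational(1, 12), Pow(197278, Rational(1, 2)))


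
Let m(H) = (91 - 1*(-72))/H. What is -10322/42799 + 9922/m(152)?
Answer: 64545372570/6976237 ≈ 9252.2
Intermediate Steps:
m(H) = 163/H (m(H) = (91 + 72)/H = 163/H)
-10322/42799 + 9922/m(152) = -10322/42799 + 9922/((163/152)) = -10322*1/42799 + 9922/((163*(1/152))) = -10322/42799 + 9922/(163/152) = -10322/42799 + 9922*(152/163) = -10322/42799 + 1508144/163 = 64545372570/6976237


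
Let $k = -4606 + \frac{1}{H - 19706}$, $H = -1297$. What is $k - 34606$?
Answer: $- \frac{823569637}{21003} \approx -39212.0$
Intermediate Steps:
$k = - \frac{96739819}{21003}$ ($k = -4606 + \frac{1}{-1297 - 19706} = -4606 + \frac{1}{-21003} = -4606 - \frac{1}{21003} = - \frac{96739819}{21003} \approx -4606.0$)
$k - 34606 = - \frac{96739819}{21003} - 34606 = - \frac{823569637}{21003}$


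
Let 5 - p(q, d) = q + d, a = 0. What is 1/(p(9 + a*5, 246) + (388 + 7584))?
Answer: 1/7722 ≈ 0.00012950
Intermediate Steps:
p(q, d) = 5 - d - q (p(q, d) = 5 - (q + d) = 5 - (d + q) = 5 + (-d - q) = 5 - d - q)
1/(p(9 + a*5, 246) + (388 + 7584)) = 1/((5 - 1*246 - (9 + 0*5)) + (388 + 7584)) = 1/((5 - 246 - (9 + 0)) + 7972) = 1/((5 - 246 - 1*9) + 7972) = 1/((5 - 246 - 9) + 7972) = 1/(-250 + 7972) = 1/7722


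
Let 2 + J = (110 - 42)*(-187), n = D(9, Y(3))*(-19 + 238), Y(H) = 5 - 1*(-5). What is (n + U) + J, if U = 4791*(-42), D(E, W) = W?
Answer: -211750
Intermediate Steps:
Y(H) = 10 (Y(H) = 5 + 5 = 10)
U = -201222
n = 2190 (n = 10*(-19 + 238) = 10*219 = 2190)
J = -12718 (J = -2 + (110 - 42)*(-187) = -2 + 68*(-187) = -2 - 12716 = -12718)
(n + U) + J = (2190 - 201222) - 12718 = -199032 - 12718 = -211750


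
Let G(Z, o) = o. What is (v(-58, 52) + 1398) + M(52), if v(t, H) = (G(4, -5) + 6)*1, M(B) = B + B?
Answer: 1503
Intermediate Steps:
M(B) = 2*B
v(t, H) = 1 (v(t, H) = (-5 + 6)*1 = 1*1 = 1)
(v(-58, 52) + 1398) + M(52) = (1 + 1398) + 2*52 = 1399 + 104 = 1503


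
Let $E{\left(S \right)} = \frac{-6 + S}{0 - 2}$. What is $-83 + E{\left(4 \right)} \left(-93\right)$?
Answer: $-176$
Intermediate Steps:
$E{\left(S \right)} = 3 - \frac{S}{2}$ ($E{\left(S \right)} = \frac{-6 + S}{-2} = \left(-6 + S\right) \left(- \frac{1}{2}\right) = 3 - \frac{S}{2}$)
$-83 + E{\left(4 \right)} \left(-93\right) = -83 + \left(3 - 2\right) \left(-93\right) = -83 + 1 \left(-93\right) = -83 - 93 = -176$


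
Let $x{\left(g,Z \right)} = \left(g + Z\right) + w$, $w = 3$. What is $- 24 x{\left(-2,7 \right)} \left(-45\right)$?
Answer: $8640$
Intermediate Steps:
$x{\left(g,Z \right)} = 3 + Z + g$ ($x{\left(g,Z \right)} = \left(g + Z\right) + 3 = \left(Z + g\right) + 3 = 3 + Z + g$)
$- 24 x{\left(-2,7 \right)} \left(-45\right) = - 24 \left(3 + 7 - 2\right) \left(-45\right) = \left(-24\right) 8 \left(-45\right) = \left(-192\right) \left(-45\right) = 8640$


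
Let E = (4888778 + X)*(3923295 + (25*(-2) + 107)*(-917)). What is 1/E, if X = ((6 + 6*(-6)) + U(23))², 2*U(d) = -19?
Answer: 2/37861253029089 ≈ 5.2824e-14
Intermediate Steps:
U(d) = -19/2 (U(d) = (½)*(-19) = -19/2)
X = 6241/4 (X = ((6 + 6*(-6)) - 19/2)² = ((6 - 36) - 19/2)² = (-30 - 19/2)² = (-79/2)² = 6241/4 ≈ 1560.3)
E = 37861253029089/2 (E = (4888778 + 6241/4)*(3923295 + (25*(-2) + 107)*(-917)) = 19561353*(3923295 + (-50 + 107)*(-917))/4 = 19561353*(3923295 + 57*(-917))/4 = 19561353*(3923295 - 52269)/4 = (19561353/4)*3871026 = 37861253029089/2 ≈ 1.8931e+13)
1/E = 1/(37861253029089/2) = 2/37861253029089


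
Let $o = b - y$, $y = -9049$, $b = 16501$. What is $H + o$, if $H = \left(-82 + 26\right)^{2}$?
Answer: $28686$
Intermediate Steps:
$H = 3136$ ($H = \left(-56\right)^{2} = 3136$)
$o = 25550$ ($o = 16501 - -9049 = 16501 + 9049 = 25550$)
$H + o = 3136 + 25550 = 28686$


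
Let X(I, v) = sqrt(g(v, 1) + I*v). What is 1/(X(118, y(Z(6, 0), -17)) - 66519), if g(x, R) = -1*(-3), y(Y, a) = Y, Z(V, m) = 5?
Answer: -66519/4424776768 - sqrt(593)/4424776768 ≈ -1.5039e-5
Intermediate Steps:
g(x, R) = 3
X(I, v) = sqrt(3 + I*v)
1/(X(118, y(Z(6, 0), -17)) - 66519) = 1/(sqrt(3 + 118*5) - 66519) = 1/(sqrt(3 + 590) - 66519) = 1/(sqrt(593) - 66519) = 1/(-66519 + sqrt(593))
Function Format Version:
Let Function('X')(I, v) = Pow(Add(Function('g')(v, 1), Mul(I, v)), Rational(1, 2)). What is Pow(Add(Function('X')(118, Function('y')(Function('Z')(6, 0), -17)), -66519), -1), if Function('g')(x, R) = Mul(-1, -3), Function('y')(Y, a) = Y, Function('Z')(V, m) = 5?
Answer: Add(Rational(-66519, 4424776768), Mul(Rational(-1, 4424776768), Pow(593, Rational(1, 2)))) ≈ -1.5039e-5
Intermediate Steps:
Function('g')(x, R) = 3
Function('X')(I, v) = Pow(Add(3, Mul(I, v)), Rational(1, 2))
Pow(Add(Function('X')(118, Function('y')(Function('Z')(6, 0), -17)), -66519), -1) = Pow(Add(Pow(Add(3, Mul(118, 5)), Rational(1, 2)), -66519), -1) = Pow(Add(Pow(Add(3, 590), Rational(1, 2)), -66519), -1) = Pow(Add(Pow(593, Rational(1, 2)), -66519), -1) = Pow(Add(-66519, Pow(593, Rational(1, 2))), -1)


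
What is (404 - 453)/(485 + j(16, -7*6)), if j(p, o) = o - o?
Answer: -49/485 ≈ -0.10103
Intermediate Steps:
j(p, o) = 0
(404 - 453)/(485 + j(16, -7*6)) = (404 - 453)/(485 + 0) = -49/485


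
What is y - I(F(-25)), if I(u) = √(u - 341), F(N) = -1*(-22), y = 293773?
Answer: 293773 - I*√319 ≈ 2.9377e+5 - 17.861*I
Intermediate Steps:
F(N) = 22
I(u) = √(-341 + u)
y - I(F(-25)) = 293773 - √(-341 + 22) = 293773 - √(-319) = 293773 - I*√319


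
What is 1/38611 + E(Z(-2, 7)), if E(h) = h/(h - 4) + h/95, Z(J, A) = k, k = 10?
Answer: 3899768/2200827 ≈ 1.7720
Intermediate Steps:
Z(J, A) = 10
E(h) = h/95 + h/(-4 + h) (E(h) = h/(-4 + h) + h*(1/95) = h/(-4 + h) + h/95 = h/95 + h/(-4 + h))
1/38611 + E(Z(-2, 7)) = 1/38611 + (1/95)*10*(91 + 10)/(-4 + 10) = 1/38611 + (1/95)*10*101/6 = 1/38611 + (1/95)*10*(⅙)*101 = 1/38611 + 101/57 = 3899768/2200827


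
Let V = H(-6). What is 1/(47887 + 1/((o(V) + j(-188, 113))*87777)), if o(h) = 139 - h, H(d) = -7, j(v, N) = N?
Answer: 22734243/1088674694542 ≈ 2.0882e-5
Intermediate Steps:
V = -7
1/(47887 + 1/((o(V) + j(-188, 113))*87777)) = 1/(47887 + 1/(((139 - 1*(-7)) + 113)*87777)) = 1/(47887 + (1/87777)/((139 + 7) + 113)) = 1/(47887 + (1/87777)/(146 + 113)) = 1/(47887 + (1/87777)/259) = 1/(47887 + (1/259)*(1/87777)) = 1/(47887 + 1/22734243) = 1/(1088674694542/22734243) = 22734243/1088674694542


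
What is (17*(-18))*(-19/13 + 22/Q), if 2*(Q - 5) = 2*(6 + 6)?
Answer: 666/13 ≈ 51.231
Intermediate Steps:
Q = 17 (Q = 5 + (2*(6 + 6))/2 = 5 + (2*12)/2 = 5 + (½)*24 = 5 + 12 = 17)
(17*(-18))*(-19/13 + 22/Q) = (17*(-18))*(-19/13 + 22/17) = -306*(-19*1/13 + 22*(1/17)) = -306*(-19/13 + 22/17) = -306*(-37/221) = 666/13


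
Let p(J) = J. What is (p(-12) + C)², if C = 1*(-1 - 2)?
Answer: 225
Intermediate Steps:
C = -3 (C = 1*(-3) = -3)
(p(-12) + C)² = (-12 - 3)² = (-15)² = 225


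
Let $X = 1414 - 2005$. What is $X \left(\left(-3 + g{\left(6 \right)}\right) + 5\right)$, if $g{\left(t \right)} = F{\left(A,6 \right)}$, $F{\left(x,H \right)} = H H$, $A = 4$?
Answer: $-22458$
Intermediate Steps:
$F{\left(x,H \right)} = H^{2}$
$g{\left(t \right)} = 36$ ($g{\left(t \right)} = 6^{2} = 36$)
$X = -591$
$X \left(\left(-3 + g{\left(6 \right)}\right) + 5\right) = - 591 \left(\left(-3 + 36\right) + 5\right) = - 591 \left(33 + 5\right) = \left(-591\right) 38 = -22458$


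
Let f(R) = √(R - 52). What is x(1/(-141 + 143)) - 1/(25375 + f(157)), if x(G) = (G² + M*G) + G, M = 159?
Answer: 1476348253/18396872 + √105/643890520 ≈ 80.250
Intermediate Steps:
f(R) = √(-52 + R)
x(G) = G² + 160*G (x(G) = (G² + 159*G) + G = G² + 160*G)
x(1/(-141 + 143)) - 1/(25375 + f(157)) = (160 + 1/(-141 + 143))/(-141 + 143) - 1/(25375 + √(-52 + 157)) = (160 + 1/2)/2 - 1/(25375 + √105) = (160 + ½)/2 - 1/(25375 + √105) = (½)*(321/2) - 1/(25375 + √105) = 321/4 - 1/(25375 + √105)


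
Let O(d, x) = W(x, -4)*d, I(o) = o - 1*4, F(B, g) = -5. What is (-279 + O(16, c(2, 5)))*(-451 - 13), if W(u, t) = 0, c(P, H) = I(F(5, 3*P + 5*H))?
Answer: 129456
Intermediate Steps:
I(o) = -4 + o (I(o) = o - 4 = -4 + o)
c(P, H) = -9 (c(P, H) = -4 - 5 = -9)
O(d, x) = 0 (O(d, x) = 0*d = 0)
(-279 + O(16, c(2, 5)))*(-451 - 13) = (-279 + 0)*(-451 - 13) = -279*(-464) = 129456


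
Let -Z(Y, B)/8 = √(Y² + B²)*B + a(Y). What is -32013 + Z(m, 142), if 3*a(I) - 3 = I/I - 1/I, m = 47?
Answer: -4515329/141 - 1136*√22373 ≈ -2.0194e+5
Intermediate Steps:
a(I) = 4/3 - 1/(3*I) (a(I) = 1 + (I/I - 1/I)/3 = 1 + (1 - 1/I)/3 = 1 + (⅓ - 1/(3*I)) = 4/3 - 1/(3*I))
Z(Y, B) = -8*B*√(B² + Y²) - 8*(-1 + 4*Y)/(3*Y) (Z(Y, B) = -8*(√(Y² + B²)*B + (-1 + 4*Y)/(3*Y)) = -8*(√(B² + Y²)*B + (-1 + 4*Y)/(3*Y)) = -8*(B*√(B² + Y²) + (-1 + 4*Y)/(3*Y)) = -8*B*√(B² + Y²) - 8*(-1 + 4*Y)/(3*Y))
-32013 + Z(m, 142) = -32013 + (-32/3 + (8/3)/47 - 8*142*√(142² + 47²)) = -32013 + (-32/3 + (8/3)*(1/47) - 8*142*√(20164 + 2209)) = -32013 + (-32/3 + 8/141 - 8*142*√22373) = -32013 + (-32/3 + 8/141 - 1136*√22373) = -32013 + (-1496/141 - 1136*√22373) = -4515329/141 - 1136*√22373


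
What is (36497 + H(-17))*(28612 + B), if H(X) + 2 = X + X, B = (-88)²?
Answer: 1325576116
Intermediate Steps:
B = 7744
H(X) = -2 + 2*X (H(X) = -2 + (X + X) = -2 + 2*X)
(36497 + H(-17))*(28612 + B) = (36497 + (-2 + 2*(-17)))*(28612 + 7744) = (36497 + (-2 - 34))*36356 = (36497 - 36)*36356 = 36461*36356 = 1325576116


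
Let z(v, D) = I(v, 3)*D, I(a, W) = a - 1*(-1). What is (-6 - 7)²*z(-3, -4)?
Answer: 1352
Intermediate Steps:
I(a, W) = 1 + a (I(a, W) = a + 1 = 1 + a)
z(v, D) = D*(1 + v) (z(v, D) = (1 + v)*D = D*(1 + v))
(-6 - 7)²*z(-3, -4) = (-6 - 7)²*(-4*(1 - 3)) = (-13)²*(-4*(-2)) = 169*8 = 1352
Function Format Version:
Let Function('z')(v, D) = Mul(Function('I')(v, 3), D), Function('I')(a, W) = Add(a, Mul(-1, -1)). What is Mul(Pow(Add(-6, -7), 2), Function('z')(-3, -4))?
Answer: 1352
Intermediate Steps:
Function('I')(a, W) = Add(1, a) (Function('I')(a, W) = Add(a, 1) = Add(1, a))
Function('z')(v, D) = Mul(D, Add(1, v)) (Function('z')(v, D) = Mul(Add(1, v), D) = Mul(D, Add(1, v)))
Mul(Pow(Add(-6, -7), 2), Function('z')(-3, -4)) = Mul(Pow(Add(-6, -7), 2), Mul(-4, Add(1, -3))) = Mul(Pow(-13, 2), Mul(-4, -2)) = Mul(169, 8) = 1352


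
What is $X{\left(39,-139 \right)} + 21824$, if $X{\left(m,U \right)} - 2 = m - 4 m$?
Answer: $21709$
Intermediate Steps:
$X{\left(m,U \right)} = 2 - 3 m$ ($X{\left(m,U \right)} = 2 + \left(m - 4 m\right) = 2 - 3 m$)
$X{\left(39,-139 \right)} + 21824 = \left(2 - 117\right) + 21824 = -115 + 21824 = 21709$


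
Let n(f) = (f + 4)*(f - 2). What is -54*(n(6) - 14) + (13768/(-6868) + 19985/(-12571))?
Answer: -30382091055/21584407 ≈ -1407.6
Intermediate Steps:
n(f) = (-2 + f)*(4 + f) (n(f) = (4 + f)*(-2 + f) = (-2 + f)*(4 + f))
-54*(n(6) - 14) + (13768/(-6868) + 19985/(-12571)) = -54*((-8 + 6² + 2*6) - 14) + (13768/(-6868) + 19985/(-12571)) = -54*((-8 + 36 + 12) - 14) + (13768*(-1/6868) + 19985*(-1/12571)) = -54*(40 - 14) + (-3442/1717 - 19985/12571) = -54*26 - 77583627/21584407 = -1404 - 77583627/21584407 = -30382091055/21584407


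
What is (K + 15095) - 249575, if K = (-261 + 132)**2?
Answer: -217839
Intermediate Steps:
K = 16641 (K = (-129)**2 = 16641)
(K + 15095) - 249575 = (16641 + 15095) - 249575 = 31736 - 249575 = -217839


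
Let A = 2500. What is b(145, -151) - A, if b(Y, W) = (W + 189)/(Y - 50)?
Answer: -12498/5 ≈ -2499.6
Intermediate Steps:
b(Y, W) = (189 + W)/(-50 + Y)
b(145, -151) - A = (189 - 151)/(-50 + 145) - 1*2500 = 38/95 - 2500 = (1/95)*38 - 2500 = ⅖ - 2500 = -12498/5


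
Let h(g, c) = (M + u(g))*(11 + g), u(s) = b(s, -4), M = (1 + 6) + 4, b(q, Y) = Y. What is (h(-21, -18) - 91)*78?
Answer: -12558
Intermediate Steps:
M = 11 (M = 7 + 4 = 11)
u(s) = -4
h(g, c) = 77 + 7*g (h(g, c) = (11 - 4)*(11 + g) = 7*(11 + g) = 77 + 7*g)
(h(-21, -18) - 91)*78 = ((77 + 7*(-21)) - 91)*78 = ((77 - 147) - 91)*78 = (-70 - 91)*78 = -161*78 = -12558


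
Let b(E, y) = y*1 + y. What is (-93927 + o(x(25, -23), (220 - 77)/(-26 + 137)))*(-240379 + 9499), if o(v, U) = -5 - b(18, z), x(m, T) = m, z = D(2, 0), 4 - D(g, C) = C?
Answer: 21688867200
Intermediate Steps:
D(g, C) = 4 - C
z = 4 (z = 4 - 1*0 = 4 + 0 = 4)
b(E, y) = 2*y (b(E, y) = y + y = 2*y)
o(v, U) = -13 (o(v, U) = -5 - 2*4 = -5 - 1*8 = -5 - 8 = -13)
(-93927 + o(x(25, -23), (220 - 77)/(-26 + 137)))*(-240379 + 9499) = (-93927 - 13)*(-240379 + 9499) = -93940*(-230880) = 21688867200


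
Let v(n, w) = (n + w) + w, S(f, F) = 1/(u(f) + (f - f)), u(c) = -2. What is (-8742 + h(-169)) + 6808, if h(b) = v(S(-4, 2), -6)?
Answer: -3893/2 ≈ -1946.5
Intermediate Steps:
S(f, F) = -1/2 (S(f, F) = 1/(-2 + (f - f)) = 1/(-2 + 0) = 1/(-2) = -1/2)
v(n, w) = n + 2*w
h(b) = -25/2 (h(b) = -1/2 + 2*(-6) = -1/2 - 12 = -25/2)
(-8742 + h(-169)) + 6808 = (-8742 - 25/2) + 6808 = -17509/2 + 6808 = -3893/2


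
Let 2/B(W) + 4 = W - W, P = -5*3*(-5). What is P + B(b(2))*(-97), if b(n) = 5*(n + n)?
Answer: 247/2 ≈ 123.50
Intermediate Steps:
b(n) = 10*n (b(n) = 5*(2*n) = 10*n)
P = 75 (P = -15*(-5) = 75)
B(W) = -½ (B(W) = 2/(-4 + (W - W)) = 2/(-4 + 0) = 2/(-4) = 2*(-¼) = -½)
P + B(b(2))*(-97) = 75 - ½*(-97) = 75 + 97/2 = 247/2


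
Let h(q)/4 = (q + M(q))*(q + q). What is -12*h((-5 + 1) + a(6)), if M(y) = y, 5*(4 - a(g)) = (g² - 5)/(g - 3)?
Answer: -61504/75 ≈ -820.05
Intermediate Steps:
a(g) = 4 - (-5 + g²)/(5*(-3 + g)) (a(g) = 4 - (g² - 5)/(5*(g - 3)) = 4 - (-5 + g²)/(5*(-3 + g)))
h(q) = 16*q² (h(q) = 4*((q + q)*(q + q)) = 4*((2*q)*(2*q)) = 4*(4*q²) = 16*q²)
-12*h((-5 + 1) + a(6)) = -192*((-5 + 1) + (-55 - 1*6² + 20*6)/(5*(-3 + 6)))² = -192*(-4 + (⅕)*(-55 - 1*36 + 120)/3)² = -192*(-4 + (⅕)*(⅓)*(-55 - 36 + 120))² = -192*(-4 + (⅕)*(⅓)*29)² = -192*(-4 + 29/15)² = -192*(-31/15)² = -192*961/225 = -12*15376/225 = -61504/75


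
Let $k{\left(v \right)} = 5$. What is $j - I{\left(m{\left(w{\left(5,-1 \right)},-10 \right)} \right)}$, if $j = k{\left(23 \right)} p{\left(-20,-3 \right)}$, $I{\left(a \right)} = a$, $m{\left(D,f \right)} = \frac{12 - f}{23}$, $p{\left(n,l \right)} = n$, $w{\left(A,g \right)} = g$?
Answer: $- \frac{2322}{23} \approx -100.96$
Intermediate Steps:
$m{\left(D,f \right)} = \frac{12}{23} - \frac{f}{23}$ ($m{\left(D,f \right)} = \left(12 - f\right) \frac{1}{23} = \frac{12}{23} - \frac{f}{23}$)
$j = -100$ ($j = 5 \left(-20\right) = -100$)
$j - I{\left(m{\left(w{\left(5,-1 \right)},-10 \right)} \right)} = -100 - \left(\frac{12}{23} - - \frac{10}{23}\right) = -100 - \left(\frac{12}{23} + \frac{10}{23}\right) = -100 - \frac{22}{23} = - \frac{2322}{23}$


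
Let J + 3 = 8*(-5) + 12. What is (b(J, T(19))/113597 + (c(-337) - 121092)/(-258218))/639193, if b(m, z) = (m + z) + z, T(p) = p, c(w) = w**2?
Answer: 856397757/18749314131792178 ≈ 4.5676e-8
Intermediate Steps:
J = -31 (J = -3 + (8*(-5) + 12) = -3 + (-40 + 12) = -3 - 28 = -31)
b(m, z) = m + 2*z
(b(J, T(19))/113597 + (c(-337) - 121092)/(-258218))/639193 = ((-31 + 2*19)/113597 + ((-337)**2 - 121092)/(-258218))/639193 = ((-31 + 38)*(1/113597) + (113569 - 121092)*(-1/258218))*(1/639193) = (7*(1/113597) - 7523*(-1/258218))*(1/639193) = (7/113597 + 7523/258218)*(1/639193) = (856397757/29332790146)*(1/639193) = 856397757/18749314131792178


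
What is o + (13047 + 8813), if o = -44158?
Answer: -22298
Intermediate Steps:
o + (13047 + 8813) = -44158 + (13047 + 8813) = -44158 + 21860 = -22298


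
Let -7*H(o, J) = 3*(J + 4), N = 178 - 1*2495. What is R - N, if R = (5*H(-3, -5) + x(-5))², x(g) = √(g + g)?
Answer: 113268/49 + 30*I*√10/7 ≈ 2311.6 + 13.553*I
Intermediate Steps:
N = -2317 (N = 178 - 2495 = -2317)
H(o, J) = -12/7 - 3*J/7 (H(o, J) = -3*(J + 4)/7 = -3*(4 + J)/7 = -(12 + 3*J)/7 = -12/7 - 3*J/7)
x(g) = √2*√g (x(g) = √(2*g) = √2*√g)
R = (15/7 + I*√10)² (R = (5*(-12/7 - 3/7*(-5)) + √2*√(-5))² = (5*(-12/7 + 15/7) + √2*(I*√5))² = (5*(3/7) + I*√10)² = (15/7 + I*√10)² ≈ -5.4082 + 13.553*I)
R - N = (-265/49 + 30*I*√10/7) - 1*(-2317) = (-265/49 + 30*I*√10/7) + 2317 = 113268/49 + 30*I*√10/7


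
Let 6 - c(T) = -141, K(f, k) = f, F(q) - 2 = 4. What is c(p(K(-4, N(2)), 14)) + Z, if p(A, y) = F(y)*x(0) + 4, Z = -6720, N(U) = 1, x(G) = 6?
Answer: -6573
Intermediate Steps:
F(q) = 6 (F(q) = 2 + 4 = 6)
p(A, y) = 40 (p(A, y) = 6*6 + 4 = 36 + 4 = 40)
c(T) = 147 (c(T) = 6 - 1*(-141) = 6 + 141 = 147)
c(p(K(-4, N(2)), 14)) + Z = 147 - 6720 = -6573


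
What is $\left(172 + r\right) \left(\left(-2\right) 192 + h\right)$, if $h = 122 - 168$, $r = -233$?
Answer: $26230$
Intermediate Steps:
$h = -46$ ($h = 122 - 168 = -46$)
$\left(172 + r\right) \left(\left(-2\right) 192 + h\right) = \left(172 - 233\right) \left(\left(-2\right) 192 - 46\right) = - 61 \left(-384 - 46\right) = \left(-61\right) \left(-430\right) = 26230$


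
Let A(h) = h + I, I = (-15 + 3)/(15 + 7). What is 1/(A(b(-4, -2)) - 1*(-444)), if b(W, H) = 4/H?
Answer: 11/4856 ≈ 0.0022652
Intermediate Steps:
I = -6/11 (I = -12/22 = -12*1/22 = -6/11 ≈ -0.54545)
A(h) = -6/11 + h (A(h) = h - 6/11 = -6/11 + h)
1/(A(b(-4, -2)) - 1*(-444)) = 1/((-6/11 + 4/(-2)) - 1*(-444)) = 1/((-6/11 + 4*(-½)) + 444) = 1/((-6/11 - 2) + 444) = 1/(-28/11 + 444) = 1/(4856/11) = 11/4856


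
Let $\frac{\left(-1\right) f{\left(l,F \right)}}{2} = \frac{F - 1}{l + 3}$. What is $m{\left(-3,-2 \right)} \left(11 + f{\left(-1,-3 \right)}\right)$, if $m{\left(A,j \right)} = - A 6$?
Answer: $270$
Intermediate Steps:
$m{\left(A,j \right)} = - 6 A$
$f{\left(l,F \right)} = - \frac{2 \left(-1 + F\right)}{3 + l}$ ($f{\left(l,F \right)} = - 2 \frac{F - 1}{l + 3} = - 2 \frac{-1 + F}{3 + l} = - \frac{2 \left(-1 + F\right)}{3 + l}$)
$m{\left(-3,-2 \right)} \left(11 + f{\left(-1,-3 \right)}\right) = \left(-6\right) \left(-3\right) \left(11 + \frac{2 \left(1 - -3\right)}{3 - 1}\right) = 18 \left(11 + \frac{2 \left(1 + 3\right)}{2}\right) = 18 \left(11 + 2 \cdot \frac{1}{2} \cdot 4\right) = 18 \left(11 + 4\right) = 18 \cdot 15 = 270$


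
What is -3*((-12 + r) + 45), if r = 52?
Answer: -255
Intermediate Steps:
-3*((-12 + r) + 45) = -3*((-12 + 52) + 45) = -3*(40 + 45) = -3*85 = -255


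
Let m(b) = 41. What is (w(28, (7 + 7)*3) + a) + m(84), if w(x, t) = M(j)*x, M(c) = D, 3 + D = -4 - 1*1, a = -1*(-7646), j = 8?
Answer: 7463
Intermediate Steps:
a = 7646
D = -8 (D = -3 + (-4 - 1*1) = -3 + (-4 - 1) = -3 - 5 = -8)
M(c) = -8
w(x, t) = -8*x
(w(28, (7 + 7)*3) + a) + m(84) = (-8*28 + 7646) + 41 = (-224 + 7646) + 41 = 7422 + 41 = 7463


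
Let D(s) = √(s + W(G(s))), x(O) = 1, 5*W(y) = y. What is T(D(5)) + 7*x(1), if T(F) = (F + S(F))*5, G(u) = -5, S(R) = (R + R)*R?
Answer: 57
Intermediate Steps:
S(R) = 2*R² (S(R) = (2*R)*R = 2*R²)
W(y) = y/5
D(s) = √(-1 + s) (D(s) = √(s + (⅕)*(-5)) = √(s - 1) = √(-1 + s))
T(F) = 5*F + 10*F² (T(F) = (F + 2*F²)*5 = 5*F + 10*F²)
T(D(5)) + 7*x(1) = 5*√(-1 + 5)*(1 + 2*√(-1 + 5)) + 7*1 = 5*√4*(1 + 2*√4) + 7 = 5*2*(1 + 2*2) + 7 = 5*2*(1 + 4) + 7 = 5*2*5 + 7 = 50 + 7 = 57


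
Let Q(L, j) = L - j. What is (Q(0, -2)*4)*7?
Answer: 56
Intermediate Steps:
(Q(0, -2)*4)*7 = ((0 - 1*(-2))*4)*7 = ((0 + 2)*4)*7 = (2*4)*7 = 8*7 = 56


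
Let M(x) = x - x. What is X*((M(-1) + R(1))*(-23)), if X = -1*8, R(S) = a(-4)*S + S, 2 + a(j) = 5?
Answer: 736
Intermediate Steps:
M(x) = 0
a(j) = 3 (a(j) = -2 + 5 = 3)
R(S) = 4*S (R(S) = 3*S + S = 4*S)
X = -8
X*((M(-1) + R(1))*(-23)) = -8*(0 + 4*1)*(-23) = -8*(0 + 4)*(-23) = -32*(-23) = -8*(-92) = 736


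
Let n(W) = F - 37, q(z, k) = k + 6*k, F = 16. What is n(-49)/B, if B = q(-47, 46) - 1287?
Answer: 21/965 ≈ 0.021762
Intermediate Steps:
q(z, k) = 7*k
n(W) = -21 (n(W) = 16 - 37 = -21)
B = -965 (B = 7*46 - 1287 = 322 - 1287 = -965)
n(-49)/B = -21/(-965) = -21*(-1/965) = 21/965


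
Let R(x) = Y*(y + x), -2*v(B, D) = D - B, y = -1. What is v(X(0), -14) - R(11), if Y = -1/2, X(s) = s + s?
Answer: 12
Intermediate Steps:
X(s) = 2*s
v(B, D) = B/2 - D/2 (v(B, D) = -(D - B)/2 = B/2 - D/2)
Y = -½ (Y = -1*½ = -½ ≈ -0.50000)
R(x) = ½ - x/2 (R(x) = -(-1 + x)/2 = ½ - x/2)
v(X(0), -14) - R(11) = ((2*0)/2 - ½*(-14)) - (½ - ½*11) = ((½)*0 + 7) - (½ - 11/2) = (0 + 7) - 1*(-5) = 7 + 5 = 12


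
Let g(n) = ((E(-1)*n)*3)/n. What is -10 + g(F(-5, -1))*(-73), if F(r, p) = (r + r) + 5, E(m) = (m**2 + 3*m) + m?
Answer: 647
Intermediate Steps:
E(m) = m**2 + 4*m
F(r, p) = 5 + 2*r (F(r, p) = 2*r + 5 = 5 + 2*r)
g(n) = -9 (g(n) = (((-(4 - 1))*n)*3)/n = (((-1*3)*n)*3)/n = (-3*n*3)/n = (-9*n)/n = -9)
-10 + g(F(-5, -1))*(-73) = -10 - 9*(-73) = -10 + 657 = 647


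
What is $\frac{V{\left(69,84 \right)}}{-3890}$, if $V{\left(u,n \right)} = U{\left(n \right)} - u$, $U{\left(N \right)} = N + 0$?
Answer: $- \frac{3}{778} \approx -0.003856$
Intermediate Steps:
$U{\left(N \right)} = N$
$V{\left(u,n \right)} = n - u$
$\frac{V{\left(69,84 \right)}}{-3890} = \frac{84 - 69}{-3890} = \left(84 - 69\right) \left(- \frac{1}{3890}\right) = 15 \left(- \frac{1}{3890}\right) = - \frac{3}{778}$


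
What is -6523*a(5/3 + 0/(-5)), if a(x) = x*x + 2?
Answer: -280489/9 ≈ -31165.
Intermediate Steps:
a(x) = 2 + x**2 (a(x) = x**2 + 2 = 2 + x**2)
-6523*a(5/3 + 0/(-5)) = -6523*(2 + (5/3 + 0/(-5))**2) = -6523*(2 + (5*(1/3) + 0*(-1/5))**2) = -6523*(2 + (5/3 + 0)**2) = -6523*(2 + (5/3)**2) = -6523*(2 + 25/9) = -6523*43/9 = -280489/9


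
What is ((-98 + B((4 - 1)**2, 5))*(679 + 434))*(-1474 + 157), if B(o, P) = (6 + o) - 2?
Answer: 124594785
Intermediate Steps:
B(o, P) = 4 + o
((-98 + B((4 - 1)**2, 5))*(679 + 434))*(-1474 + 157) = ((-98 + (4 + (4 - 1)**2))*(679 + 434))*(-1474 + 157) = ((-98 + (4 + 3**2))*1113)*(-1317) = ((-98 + (4 + 9))*1113)*(-1317) = ((-98 + 13)*1113)*(-1317) = -85*1113*(-1317) = -94605*(-1317) = 124594785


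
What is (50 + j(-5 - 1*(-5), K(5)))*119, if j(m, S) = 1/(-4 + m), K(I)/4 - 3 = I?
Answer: 23681/4 ≈ 5920.3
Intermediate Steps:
K(I) = 12 + 4*I
(50 + j(-5 - 1*(-5), K(5)))*119 = (50 + 1/(-4 + (-5 - 1*(-5))))*119 = (50 + 1/(-4 + (-5 + 5)))*119 = (50 + 1/(-4 + 0))*119 = (50 + 1/(-4))*119 = (50 - 1/4)*119 = (199/4)*119 = 23681/4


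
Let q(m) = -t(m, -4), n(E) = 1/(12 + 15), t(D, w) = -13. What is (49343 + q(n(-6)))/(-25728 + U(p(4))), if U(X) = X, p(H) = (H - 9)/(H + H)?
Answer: -394848/205829 ≈ -1.9183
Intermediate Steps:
n(E) = 1/27
p(H) = (-9 + H)/(2*H) (p(H) = (-9 + H)/((2*H)) = (-9 + H)*(1/(2*H)) = (-9 + H)/(2*H))
q(m) = 13 (q(m) = -1*(-13) = 13)
(49343 + q(n(-6)))/(-25728 + U(p(4))) = (49343 + 13)/(-25728 + (½)*(-9 + 4)/4) = 49356/(-25728 + (½)*(¼)*(-5)) = 49356/(-25728 - 5/8) = 49356/(-205829/8) = 49356*(-8/205829) = -394848/205829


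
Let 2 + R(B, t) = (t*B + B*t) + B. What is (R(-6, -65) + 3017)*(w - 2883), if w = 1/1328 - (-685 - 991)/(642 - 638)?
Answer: -12398331699/1328 ≈ -9.3361e+6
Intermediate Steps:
R(B, t) = -2 + B + 2*B*t (R(B, t) = -2 + ((t*B + B*t) + B) = -2 + ((B*t + B*t) + B) = -2 + (2*B*t + B) = -2 + (B + 2*B*t) = -2 + B + 2*B*t)
w = 556433/1328 (w = 1/1328 - (-1676)/4 = 1/1328 - 1*(-419) = 1/1328 + 419 = 556433/1328 ≈ 419.00)
(R(-6, -65) + 3017)*(w - 2883) = ((-2 - 6 + 2*(-6)*(-65)) + 3017)*(556433/1328 - 2883) = ((-2 - 6 + 780) + 3017)*(-3272191/1328) = (772 + 3017)*(-3272191/1328) = 3789*(-3272191/1328) = -12398331699/1328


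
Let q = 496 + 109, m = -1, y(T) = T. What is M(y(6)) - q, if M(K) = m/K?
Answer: -3631/6 ≈ -605.17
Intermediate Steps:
q = 605
M(K) = -1/K
M(y(6)) - q = -1/6 - 1*605 = -1*⅙ - 605 = -⅙ - 605 = -3631/6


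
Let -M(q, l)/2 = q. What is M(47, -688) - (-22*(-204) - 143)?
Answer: -4439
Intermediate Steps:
M(q, l) = -2*q
M(47, -688) - (-22*(-204) - 143) = -2*47 - (-22*(-204) - 143) = -94 - (4488 - 143) = -94 - 1*4345 = -94 - 4345 = -4439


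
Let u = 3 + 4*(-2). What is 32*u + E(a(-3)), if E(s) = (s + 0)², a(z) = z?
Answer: -151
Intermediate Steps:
E(s) = s²
u = -5 (u = 3 - 8 = -5)
32*u + E(a(-3)) = 32*(-5) + (-3)² = -160 + 9 = -151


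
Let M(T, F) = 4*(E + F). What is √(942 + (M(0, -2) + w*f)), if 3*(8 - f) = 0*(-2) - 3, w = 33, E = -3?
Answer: √1219 ≈ 34.914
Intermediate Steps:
M(T, F) = -12 + 4*F (M(T, F) = 4*(-3 + F) = -12 + 4*F)
f = 9 (f = 8 - (0*(-2) - 3)/3 = 8 - (0 - 3)/3 = 8 - ⅓*(-3) = 8 + 1 = 9)
√(942 + (M(0, -2) + w*f)) = √(942 + ((-12 + 4*(-2)) + 33*9)) = √(942 + ((-12 - 8) + 297)) = √(942 + (-20 + 297)) = √(942 + 277) = √1219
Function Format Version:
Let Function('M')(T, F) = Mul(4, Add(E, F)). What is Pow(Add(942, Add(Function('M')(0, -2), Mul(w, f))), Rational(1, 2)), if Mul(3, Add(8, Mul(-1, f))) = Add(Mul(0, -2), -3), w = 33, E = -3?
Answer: Pow(1219, Rational(1, 2)) ≈ 34.914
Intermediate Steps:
Function('M')(T, F) = Add(-12, Mul(4, F)) (Function('M')(T, F) = Mul(4, Add(-3, F)) = Add(-12, Mul(4, F)))
f = 9 (f = Add(8, Mul(Rational(-1, 3), Add(Mul(0, -2), -3))) = Add(8, Mul(Rational(-1, 3), Add(0, -3))) = Add(8, Mul(Rational(-1, 3), -3)) = Add(8, 1) = 9)
Pow(Add(942, Add(Function('M')(0, -2), Mul(w, f))), Rational(1, 2)) = Pow(Add(942, Add(Add(-12, Mul(4, -2)), Mul(33, 9))), Rational(1, 2)) = Pow(Add(942, Add(Add(-12, -8), 297)), Rational(1, 2)) = Pow(Add(942, Add(-20, 297)), Rational(1, 2)) = Pow(Add(942, 277), Rational(1, 2)) = Pow(1219, Rational(1, 2))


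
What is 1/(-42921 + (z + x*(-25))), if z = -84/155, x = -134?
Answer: -155/6133589 ≈ -2.5271e-5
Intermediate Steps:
z = -84/155 (z = -84*1/155 = -84/155 ≈ -0.54193)
1/(-42921 + (z + x*(-25))) = 1/(-42921 + (-84/155 - 134*(-25))) = 1/(-42921 + (-84/155 + 3350)) = 1/(-42921 + 519166/155) = 1/(-6133589/155) = -155/6133589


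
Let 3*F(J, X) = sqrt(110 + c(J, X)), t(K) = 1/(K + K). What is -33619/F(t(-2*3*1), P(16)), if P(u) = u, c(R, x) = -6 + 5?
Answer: -100857*sqrt(109)/109 ≈ -9660.3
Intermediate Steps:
c(R, x) = -1
t(K) = 1/(2*K)
F(J, X) = sqrt(109)/3 (F(J, X) = sqrt(110 - 1)/3 = sqrt(109)/3)
-33619/F(t(-2*3*1), P(16)) = -33619*3*sqrt(109)/109 = -100857*sqrt(109)/109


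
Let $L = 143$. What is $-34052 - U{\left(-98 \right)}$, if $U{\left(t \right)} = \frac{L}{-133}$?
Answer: $- \frac{4528773}{133} \approx -34051.0$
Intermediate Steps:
$U{\left(t \right)} = - \frac{143}{133}$ ($U{\left(t \right)} = \frac{143}{-133} = 143 \left(- \frac{1}{133}\right) = - \frac{143}{133}$)
$-34052 - U{\left(-98 \right)} = -34052 - - \frac{143}{133} = -34052 + \frac{143}{133} = - \frac{4528773}{133}$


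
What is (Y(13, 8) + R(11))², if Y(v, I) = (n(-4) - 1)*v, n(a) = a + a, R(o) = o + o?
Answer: 9025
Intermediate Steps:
R(o) = 2*o
n(a) = 2*a
Y(v, I) = -9*v (Y(v, I) = (2*(-4) - 1)*v = (-8 - 1)*v = -9*v)
(Y(13, 8) + R(11))² = (-9*13 + 2*11)² = (-117 + 22)² = (-95)² = 9025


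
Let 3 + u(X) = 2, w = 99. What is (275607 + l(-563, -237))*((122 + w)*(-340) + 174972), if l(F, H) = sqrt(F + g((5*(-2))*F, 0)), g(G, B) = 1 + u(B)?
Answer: 27514398024 + 99832*I*sqrt(563) ≈ 2.7514e+10 + 2.3688e+6*I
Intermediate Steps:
u(X) = -1 (u(X) = -3 + 2 = -1)
g(G, B) = 0 (g(G, B) = 1 - 1 = 0)
l(F, H) = sqrt(F) (l(F, H) = sqrt(F + 0) = sqrt(F))
(275607 + l(-563, -237))*((122 + w)*(-340) + 174972) = (275607 + sqrt(-563))*((122 + 99)*(-340) + 174972) = (275607 + I*sqrt(563))*(221*(-340) + 174972) = (275607 + I*sqrt(563))*(-75140 + 174972) = (275607 + I*sqrt(563))*99832 = 27514398024 + 99832*I*sqrt(563)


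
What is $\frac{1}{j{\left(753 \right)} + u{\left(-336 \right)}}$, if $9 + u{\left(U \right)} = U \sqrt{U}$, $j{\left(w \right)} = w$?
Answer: $\frac{31}{1603608} + \frac{7 i \sqrt{21}}{200451} \approx 1.9331 \cdot 10^{-5} + 0.00016003 i$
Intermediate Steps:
$u{\left(U \right)} = -9 + U^{\frac{3}{2}}$ ($u{\left(U \right)} = -9 + U \sqrt{U} = -9 + U^{\frac{3}{2}}$)
$\frac{1}{j{\left(753 \right)} + u{\left(-336 \right)}} = \frac{1}{753 - \left(9 - \left(-336\right)^{\frac{3}{2}}\right)} = \frac{1}{753 - \left(9 + 1344 i \sqrt{21}\right)} = \frac{1}{744 - 1344 i \sqrt{21}}$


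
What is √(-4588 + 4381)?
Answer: 3*I*√23 ≈ 14.387*I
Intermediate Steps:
√(-4588 + 4381) = √(-207) = 3*I*√23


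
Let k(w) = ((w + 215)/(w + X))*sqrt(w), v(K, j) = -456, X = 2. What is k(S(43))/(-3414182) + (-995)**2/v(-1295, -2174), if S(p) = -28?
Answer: -990025/456 + 187*I*sqrt(7)/44384366 ≈ -2171.1 + 1.1147e-5*I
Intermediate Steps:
k(w) = sqrt(w)*(215 + w)/(2 + w) (k(w) = ((w + 215)/(w + 2))*sqrt(w) = ((215 + w)/(2 + w))*sqrt(w) = sqrt(w)*(215 + w)/(2 + w))
k(S(43))/(-3414182) + (-995)**2/v(-1295, -2174) = (sqrt(-28)*(215 - 28)/(2 - 28))/(-3414182) + (-995)**2/(-456) = ((2*I*sqrt(7))*187/(-26))*(-1/3414182) + 990025*(-1/456) = ((2*I*sqrt(7))*(-1/26)*187)*(-1/3414182) - 990025/456 = -187*I*sqrt(7)/13*(-1/3414182) - 990025/456 = 187*I*sqrt(7)/44384366 - 990025/456 = -990025/456 + 187*I*sqrt(7)/44384366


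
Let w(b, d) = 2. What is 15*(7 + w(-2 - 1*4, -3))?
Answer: 135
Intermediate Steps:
15*(7 + w(-2 - 1*4, -3)) = 15*(7 + 2) = 15*9 = 135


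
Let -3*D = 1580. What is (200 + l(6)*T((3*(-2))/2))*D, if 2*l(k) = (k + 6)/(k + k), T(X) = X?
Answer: -313630/3 ≈ -1.0454e+5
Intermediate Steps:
l(k) = (6 + k)/(4*k) (l(k) = ((k + 6)/(k + k))/2 = ((6 + k)/((2*k)))/2 = ((6 + k)*(1/(2*k)))/2 = ((6 + k)/(2*k))/2 = (6 + k)/(4*k))
D = -1580/3 (D = -⅓*1580 = -1580/3 ≈ -526.67)
(200 + l(6)*T((3*(-2))/2))*D = (200 + ((¼)*(6 + 6)/6)*((3*(-2))/2))*(-1580/3) = (200 + ((¼)*(⅙)*12)*(-6*½))*(-1580/3) = (200 + (½)*(-3))*(-1580/3) = (200 - 3/2)*(-1580/3) = (397/2)*(-1580/3) = -313630/3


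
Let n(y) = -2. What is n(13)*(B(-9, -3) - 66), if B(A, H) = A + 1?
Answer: 148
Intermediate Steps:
B(A, H) = 1 + A
n(13)*(B(-9, -3) - 66) = -2*((1 - 9) - 66) = -2*(-8 - 66) = -2*(-74) = 148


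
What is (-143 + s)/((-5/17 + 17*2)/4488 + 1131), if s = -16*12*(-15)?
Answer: 69607384/28763783 ≈ 2.4200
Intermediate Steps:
s = 2880 (s = -192*(-15) = 2880)
(-143 + s)/((-5/17 + 17*2)/4488 + 1131) = (-143 + 2880)/((-5/17 + 17*2)/4488 + 1131) = 2737/((-5*1/17 + 34)*(1/4488) + 1131) = 2737/((-5/17 + 34)*(1/4488) + 1131) = 2737/((573/17)*(1/4488) + 1131) = 2737/(191/25432 + 1131) = 2737/(28763783/25432) = 2737*(25432/28763783) = 69607384/28763783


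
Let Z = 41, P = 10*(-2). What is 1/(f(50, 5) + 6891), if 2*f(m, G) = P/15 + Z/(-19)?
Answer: 114/785375 ≈ 0.00014515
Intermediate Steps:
P = -20
f(m, G) = -199/114 (f(m, G) = (-20/15 + 41/(-19))/2 = (-20*1/15 + 41*(-1/19))/2 = (-4/3 - 41/19)/2 = (1/2)*(-199/57) = -199/114)
1/(f(50, 5) + 6891) = 1/(-199/114 + 6891) = 1/(785375/114) = 114/785375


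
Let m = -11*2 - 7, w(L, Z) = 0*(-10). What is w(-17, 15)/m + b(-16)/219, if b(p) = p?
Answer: -16/219 ≈ -0.073059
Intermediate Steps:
w(L, Z) = 0
m = -29 (m = -22 - 7 = -29)
w(-17, 15)/m + b(-16)/219 = 0/(-29) - 16/219 = 0*(-1/29) - 16*1/219 = 0 - 16/219 = -16/219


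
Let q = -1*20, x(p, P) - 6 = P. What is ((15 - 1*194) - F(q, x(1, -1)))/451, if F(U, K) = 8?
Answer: -17/41 ≈ -0.41463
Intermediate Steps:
x(p, P) = 6 + P
q = -20
((15 - 1*194) - F(q, x(1, -1)))/451 = ((15 - 1*194) - 1*8)/451 = ((15 - 194) - 8)*(1/451) = (-179 - 8)*(1/451) = -187*1/451 = -17/41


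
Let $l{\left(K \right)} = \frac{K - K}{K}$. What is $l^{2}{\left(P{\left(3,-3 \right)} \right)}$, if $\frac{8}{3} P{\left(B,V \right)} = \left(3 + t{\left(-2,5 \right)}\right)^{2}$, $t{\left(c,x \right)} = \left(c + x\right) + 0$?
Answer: $0$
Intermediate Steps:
$t{\left(c,x \right)} = c + x$
$P{\left(B,V \right)} = \frac{27}{2}$ ($P{\left(B,V \right)} = \frac{3 \left(3 + \left(-2 + 5\right)\right)^{2}}{8} = \frac{3 \left(3 + 3\right)^{2}}{8} = \frac{3 \cdot 6^{2}}{8} = \frac{3}{8} \cdot 36 = \frac{27}{2}$)
$l{\left(K \right)} = 0$ ($l{\left(K \right)} = \frac{0}{K} = 0$)
$l^{2}{\left(P{\left(3,-3 \right)} \right)} = 0^{2} = 0$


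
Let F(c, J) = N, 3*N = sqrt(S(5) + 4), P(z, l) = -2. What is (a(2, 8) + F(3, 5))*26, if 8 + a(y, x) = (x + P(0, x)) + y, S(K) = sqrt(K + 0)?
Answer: 26*sqrt(4 + sqrt(5))/3 ≈ 21.643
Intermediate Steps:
S(K) = sqrt(K)
N = sqrt(4 + sqrt(5))/3 (N = sqrt(sqrt(5) + 4)/3 = sqrt(4 + sqrt(5))/3 ≈ 0.83240)
F(c, J) = sqrt(4 + sqrt(5))/3
a(y, x) = -10 + x + y (a(y, x) = -8 + ((x - 2) + y) = -8 + ((-2 + x) + y) = -8 + (-2 + x + y) = -10 + x + y)
(a(2, 8) + F(3, 5))*26 = ((-10 + 8 + 2) + sqrt(4 + sqrt(5))/3)*26 = (0 + sqrt(4 + sqrt(5))/3)*26 = (sqrt(4 + sqrt(5))/3)*26 = 26*sqrt(4 + sqrt(5))/3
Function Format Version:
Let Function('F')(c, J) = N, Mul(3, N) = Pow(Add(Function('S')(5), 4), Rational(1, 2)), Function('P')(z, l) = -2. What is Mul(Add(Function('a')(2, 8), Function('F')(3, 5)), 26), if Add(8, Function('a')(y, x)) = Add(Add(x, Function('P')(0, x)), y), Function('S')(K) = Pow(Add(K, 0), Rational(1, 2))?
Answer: Mul(Rational(26, 3), Pow(Add(4, Pow(5, Rational(1, 2))), Rational(1, 2))) ≈ 21.643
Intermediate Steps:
Function('S')(K) = Pow(K, Rational(1, 2))
N = Mul(Rational(1, 3), Pow(Add(4, Pow(5, Rational(1, 2))), Rational(1, 2))) (N = Mul(Rational(1, 3), Pow(Add(Pow(5, Rational(1, 2)), 4), Rational(1, 2))) = Mul(Rational(1, 3), Pow(Add(4, Pow(5, Rational(1, 2))), Rational(1, 2))) ≈ 0.83240)
Function('F')(c, J) = Mul(Rational(1, 3), Pow(Add(4, Pow(5, Rational(1, 2))), Rational(1, 2)))
Function('a')(y, x) = Add(-10, x, y) (Function('a')(y, x) = Add(-8, Add(Add(x, -2), y)) = Add(-8, Add(Add(-2, x), y)) = Add(-8, Add(-2, x, y)) = Add(-10, x, y))
Mul(Add(Function('a')(2, 8), Function('F')(3, 5)), 26) = Mul(Add(Add(-10, 8, 2), Mul(Rational(1, 3), Pow(Add(4, Pow(5, Rational(1, 2))), Rational(1, 2)))), 26) = Mul(Add(0, Mul(Rational(1, 3), Pow(Add(4, Pow(5, Rational(1, 2))), Rational(1, 2)))), 26) = Mul(Mul(Rational(1, 3), Pow(Add(4, Pow(5, Rational(1, 2))), Rational(1, 2))), 26) = Mul(Rational(26, 3), Pow(Add(4, Pow(5, Rational(1, 2))), Rational(1, 2)))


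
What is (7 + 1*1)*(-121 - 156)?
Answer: -2216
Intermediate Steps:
(7 + 1*1)*(-121 - 156) = (7 + 1)*(-277) = 8*(-277) = -2216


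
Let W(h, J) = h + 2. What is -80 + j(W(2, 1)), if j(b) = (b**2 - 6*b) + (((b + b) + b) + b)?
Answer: -72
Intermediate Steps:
W(h, J) = 2 + h
j(b) = b**2 - 2*b (j(b) = (b**2 - 6*b) + ((2*b + b) + b) = (b**2 - 6*b) + (3*b + b) = (b**2 - 6*b) + 4*b = b**2 - 2*b)
-80 + j(W(2, 1)) = -80 + (2 + 2)*(-2 + (2 + 2)) = -80 + 4*(-2 + 4) = -80 + 4*2 = -80 + 8 = -72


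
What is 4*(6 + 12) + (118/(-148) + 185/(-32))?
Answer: 77459/1184 ≈ 65.421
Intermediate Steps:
4*(6 + 12) + (118/(-148) + 185/(-32)) = 4*18 + (118*(-1/148) + 185*(-1/32)) = 72 + (-59/74 - 185/32) = 72 - 7789/1184 = 77459/1184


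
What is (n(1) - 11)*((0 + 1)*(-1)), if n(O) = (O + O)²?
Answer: 7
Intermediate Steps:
n(O) = 4*O² (n(O) = (2*O)² = 4*O²)
(n(1) - 11)*((0 + 1)*(-1)) = (4*1² - 11)*((0 + 1)*(-1)) = (4*1 - 11)*(1*(-1)) = (4 - 11)*(-1) = -7*(-1) = 7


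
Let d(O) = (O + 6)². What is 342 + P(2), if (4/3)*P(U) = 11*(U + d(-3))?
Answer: 1731/4 ≈ 432.75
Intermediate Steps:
d(O) = (6 + O)²
P(U) = 297/4 + 33*U/4 (P(U) = 3*(11*(U + (6 - 3)²))/4 = 3*(11*(U + 3²))/4 = 3*(11*(U + 9))/4 = 3*(11*(9 + U))/4 = 3*(99 + 11*U)/4 = 297/4 + 33*U/4)
342 + P(2) = 342 + (297/4 + (33/4)*2) = 342 + (297/4 + 33/2) = 342 + 363/4 = 1731/4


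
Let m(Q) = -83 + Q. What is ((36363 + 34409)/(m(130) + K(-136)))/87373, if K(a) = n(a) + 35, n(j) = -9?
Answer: 5444/490633 ≈ 0.011096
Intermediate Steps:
K(a) = 26 (K(a) = -9 + 35 = 26)
((36363 + 34409)/(m(130) + K(-136)))/87373 = ((36363 + 34409)/((-83 + 130) + 26))/87373 = (70772/(47 + 26))*(1/87373) = (70772/73)*(1/87373) = 5444/490633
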